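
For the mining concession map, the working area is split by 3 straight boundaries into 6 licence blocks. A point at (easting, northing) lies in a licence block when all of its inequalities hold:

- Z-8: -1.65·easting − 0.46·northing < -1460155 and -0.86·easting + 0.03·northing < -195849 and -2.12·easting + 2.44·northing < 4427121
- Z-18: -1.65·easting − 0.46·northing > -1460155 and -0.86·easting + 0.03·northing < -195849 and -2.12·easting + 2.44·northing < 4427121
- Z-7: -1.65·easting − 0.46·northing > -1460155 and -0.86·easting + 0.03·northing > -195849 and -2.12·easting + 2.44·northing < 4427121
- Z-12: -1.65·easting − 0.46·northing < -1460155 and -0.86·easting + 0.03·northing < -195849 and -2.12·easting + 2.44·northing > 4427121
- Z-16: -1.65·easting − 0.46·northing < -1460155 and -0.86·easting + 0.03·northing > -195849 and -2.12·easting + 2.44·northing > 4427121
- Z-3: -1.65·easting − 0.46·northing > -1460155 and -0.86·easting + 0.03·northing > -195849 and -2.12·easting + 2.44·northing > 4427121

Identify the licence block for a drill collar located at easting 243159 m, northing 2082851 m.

Z-3

-1.65·243159 − 0.46·2082851 = -1359323.810, which is > -1460155
-0.86·243159 + 0.03·2082851 = -146631.210, which is > -195849
-2.12·243159 + 2.44·2082851 = 4566659.360, which is > 4427121
This sign pattern matches Z-3.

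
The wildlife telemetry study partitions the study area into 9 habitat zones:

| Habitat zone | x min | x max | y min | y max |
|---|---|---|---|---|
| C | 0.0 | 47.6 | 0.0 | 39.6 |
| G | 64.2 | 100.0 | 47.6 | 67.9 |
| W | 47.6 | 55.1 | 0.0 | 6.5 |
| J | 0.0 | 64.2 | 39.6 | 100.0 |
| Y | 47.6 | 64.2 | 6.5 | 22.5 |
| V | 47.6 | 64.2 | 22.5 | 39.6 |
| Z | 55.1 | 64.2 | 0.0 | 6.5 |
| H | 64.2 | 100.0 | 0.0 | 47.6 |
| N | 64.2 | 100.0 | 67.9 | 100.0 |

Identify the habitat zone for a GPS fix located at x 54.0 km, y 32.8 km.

V

The point has x = 54.0 and y = 32.8.
Only V satisfies 47.6 ≤ x ≤ 64.2 and 22.5 ≤ y ≤ 39.6.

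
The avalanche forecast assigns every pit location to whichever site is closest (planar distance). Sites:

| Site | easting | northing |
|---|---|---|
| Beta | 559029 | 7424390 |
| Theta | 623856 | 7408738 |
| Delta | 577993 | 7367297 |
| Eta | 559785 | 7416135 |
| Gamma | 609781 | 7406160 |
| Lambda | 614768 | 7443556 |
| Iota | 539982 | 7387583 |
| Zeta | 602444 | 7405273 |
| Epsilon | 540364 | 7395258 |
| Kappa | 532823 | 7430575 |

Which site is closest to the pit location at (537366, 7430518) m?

Squared distances to each site:
Beta: 506837953.000; Theta: 7954888500.000; Delta: 5647447970.000; Eta: 709482250.000; Gamma: 5837244389.000; Lambda: 6161059048.000; Iota: 1850257681.000; Zeta: 4872456109.000; Epsilon: 1252255604.000; Kappa: 20642098.000.
Minimum at Kappa.

Kappa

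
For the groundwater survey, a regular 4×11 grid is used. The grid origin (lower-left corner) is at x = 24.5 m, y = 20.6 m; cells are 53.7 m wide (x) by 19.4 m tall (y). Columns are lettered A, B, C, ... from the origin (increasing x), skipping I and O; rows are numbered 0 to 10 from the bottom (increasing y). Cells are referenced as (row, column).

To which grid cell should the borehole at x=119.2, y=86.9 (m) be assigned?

Column index: ⌊(119.2 − 24.5) / 53.7⌋ = ⌊1.764⌋ = 1 → column B
Row offset from origin: ⌊(86.9 − 20.6) / 19.4⌋ = ⌊3.418⌋ = 3 → row 3

(3, B)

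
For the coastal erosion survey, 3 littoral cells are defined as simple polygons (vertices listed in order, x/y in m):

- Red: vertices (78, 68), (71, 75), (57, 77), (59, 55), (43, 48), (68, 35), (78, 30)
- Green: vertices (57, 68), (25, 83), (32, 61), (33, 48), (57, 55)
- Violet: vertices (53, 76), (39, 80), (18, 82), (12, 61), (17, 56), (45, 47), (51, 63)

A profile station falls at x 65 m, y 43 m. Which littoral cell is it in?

Red

Cast a ray rightward from (65, 43). For each polygon, the edges (by vertex number in listed order) whose endpoints lie on opposite sides of y = 43, where each meets that height, and whether that is right or left of the point:
Red: 5–6 at x≈52.6 (left), 7–1 at x≈78.0 (right) → 1 crossing.
Green: no edge straddles that height → 0 crossings.
Violet: no edge straddles that height → 0 crossings.
Only Red has an odd count, so the point is inside Red.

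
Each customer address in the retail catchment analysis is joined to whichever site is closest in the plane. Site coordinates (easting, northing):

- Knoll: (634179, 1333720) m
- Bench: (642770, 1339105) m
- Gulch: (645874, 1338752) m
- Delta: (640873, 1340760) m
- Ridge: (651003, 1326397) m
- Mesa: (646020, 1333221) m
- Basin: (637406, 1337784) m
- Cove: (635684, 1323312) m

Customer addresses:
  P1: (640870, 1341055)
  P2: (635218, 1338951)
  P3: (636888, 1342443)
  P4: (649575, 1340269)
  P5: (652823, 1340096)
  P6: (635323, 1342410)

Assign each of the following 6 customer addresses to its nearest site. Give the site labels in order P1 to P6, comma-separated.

P1 → Delta (d²=87034.00)
P2 → Basin (d²=6149233.00)
P3 → Delta (d²=18712714.00)
P4 → Gulch (d²=15998690.00)
P5 → Gulch (d²=50094937.00)
P6 → Basin (d²=25738765.00)

Delta, Basin, Delta, Gulch, Gulch, Basin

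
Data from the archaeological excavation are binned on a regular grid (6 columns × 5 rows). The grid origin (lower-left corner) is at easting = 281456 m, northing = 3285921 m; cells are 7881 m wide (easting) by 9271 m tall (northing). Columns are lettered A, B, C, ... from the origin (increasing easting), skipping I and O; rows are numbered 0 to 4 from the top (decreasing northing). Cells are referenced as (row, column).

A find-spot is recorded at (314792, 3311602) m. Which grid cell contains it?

(2, E)

Column index: ⌊(314792 − 281456) / 7881⌋ = ⌊4.230⌋ = 4 → column E
Row offset from origin: ⌊(3311602 − 3285921) / 9271⌋ = ⌊2.770⌋ = 2 → row 2 (counted from top)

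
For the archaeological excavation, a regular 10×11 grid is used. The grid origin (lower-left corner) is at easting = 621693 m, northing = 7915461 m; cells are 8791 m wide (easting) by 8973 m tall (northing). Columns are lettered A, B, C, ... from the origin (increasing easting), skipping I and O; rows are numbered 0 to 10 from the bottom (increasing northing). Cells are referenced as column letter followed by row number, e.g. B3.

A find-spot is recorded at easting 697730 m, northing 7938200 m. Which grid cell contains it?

J2

Column index: ⌊(697730 − 621693) / 8791⌋ = ⌊8.649⌋ = 8 → column J
Row offset from origin: ⌊(7938200 − 7915461) / 8973⌋ = ⌊2.534⌋ = 2 → row 2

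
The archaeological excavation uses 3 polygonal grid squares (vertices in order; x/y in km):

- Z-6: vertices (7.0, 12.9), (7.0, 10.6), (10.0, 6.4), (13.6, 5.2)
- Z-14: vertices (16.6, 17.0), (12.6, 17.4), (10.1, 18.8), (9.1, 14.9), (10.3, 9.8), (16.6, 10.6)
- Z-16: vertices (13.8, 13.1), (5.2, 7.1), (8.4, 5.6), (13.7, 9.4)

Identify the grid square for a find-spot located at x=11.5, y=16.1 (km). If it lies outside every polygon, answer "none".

Z-14

Cast a ray rightward from (11.5, 16.1). For each polygon, the edges (by vertex number in listed order) whose endpoints lie on opposite sides of y = 16.1, where each meets that height, and whether that is right or left of the point:
Z-6: no edge straddles that height → 0 crossings.
Z-14: 3–4 at x≈9.41 (left), 6–1 at x≈16.60 (right) → 1 crossing.
Z-16: no edge straddles that height → 0 crossings.
Only Z-14 has an odd count, so the point is inside Z-14.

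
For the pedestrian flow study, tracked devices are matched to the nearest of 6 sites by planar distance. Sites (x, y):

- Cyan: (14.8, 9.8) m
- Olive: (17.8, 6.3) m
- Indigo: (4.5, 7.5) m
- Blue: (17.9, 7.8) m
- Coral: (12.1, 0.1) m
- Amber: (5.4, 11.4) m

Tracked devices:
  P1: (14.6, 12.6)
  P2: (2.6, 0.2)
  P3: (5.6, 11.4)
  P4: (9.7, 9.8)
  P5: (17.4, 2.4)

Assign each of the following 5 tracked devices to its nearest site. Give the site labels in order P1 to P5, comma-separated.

P1 → Cyan (d²=7.88)
P2 → Indigo (d²=56.90)
P3 → Amber (d²=0.04)
P4 → Amber (d²=21.05)
P5 → Olive (d²=15.37)

Cyan, Indigo, Amber, Amber, Olive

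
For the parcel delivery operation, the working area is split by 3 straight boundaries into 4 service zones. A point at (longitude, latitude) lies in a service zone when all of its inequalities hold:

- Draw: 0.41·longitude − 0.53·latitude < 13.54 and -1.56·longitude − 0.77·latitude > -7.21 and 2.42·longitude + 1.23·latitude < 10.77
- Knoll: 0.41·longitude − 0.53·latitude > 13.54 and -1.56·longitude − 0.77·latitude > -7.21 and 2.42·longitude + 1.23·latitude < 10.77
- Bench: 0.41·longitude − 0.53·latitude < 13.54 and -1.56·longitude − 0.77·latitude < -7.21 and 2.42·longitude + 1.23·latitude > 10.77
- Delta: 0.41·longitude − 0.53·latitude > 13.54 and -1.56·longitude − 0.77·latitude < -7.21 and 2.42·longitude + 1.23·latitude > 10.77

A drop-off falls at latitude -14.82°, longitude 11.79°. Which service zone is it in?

0.41·11.79 − 0.53·-14.82 = 12.688, which is < 13.54
-1.56·11.79 − 0.77·-14.82 = -6.981, which is > -7.21
2.42·11.79 + 1.23·-14.82 = 10.303, which is < 10.77
This sign pattern matches Draw.

Draw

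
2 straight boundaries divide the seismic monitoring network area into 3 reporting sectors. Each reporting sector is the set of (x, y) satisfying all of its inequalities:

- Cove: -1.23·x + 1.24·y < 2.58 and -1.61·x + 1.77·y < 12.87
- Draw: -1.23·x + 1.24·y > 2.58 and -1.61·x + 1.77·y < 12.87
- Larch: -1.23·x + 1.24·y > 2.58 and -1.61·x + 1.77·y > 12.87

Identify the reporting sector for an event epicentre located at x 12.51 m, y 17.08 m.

Draw

-1.23·12.51 + 1.24·17.08 = 5.792, which is > 2.58
-1.61·12.51 + 1.77·17.08 = 10.090, which is < 12.87
This sign pattern matches Draw.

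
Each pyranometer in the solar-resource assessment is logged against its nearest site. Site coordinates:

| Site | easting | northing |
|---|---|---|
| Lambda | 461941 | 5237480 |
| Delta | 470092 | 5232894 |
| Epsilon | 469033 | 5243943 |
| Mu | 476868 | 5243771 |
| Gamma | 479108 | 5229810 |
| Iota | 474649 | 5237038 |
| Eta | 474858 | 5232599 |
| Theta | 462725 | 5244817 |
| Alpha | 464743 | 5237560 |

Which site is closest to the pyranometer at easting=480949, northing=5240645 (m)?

Mu

Squared distances to each site:
Lambda: 371321289.000; Delta: 177952450.000; Epsilon: 152867860.000; Mu: 26426437.000; Gamma: 120786506.000; Iota: 52700449.000; Eta: 101838397.000; Theta: 349519760.000; Alpha: 272151661.000.
Minimum at Mu.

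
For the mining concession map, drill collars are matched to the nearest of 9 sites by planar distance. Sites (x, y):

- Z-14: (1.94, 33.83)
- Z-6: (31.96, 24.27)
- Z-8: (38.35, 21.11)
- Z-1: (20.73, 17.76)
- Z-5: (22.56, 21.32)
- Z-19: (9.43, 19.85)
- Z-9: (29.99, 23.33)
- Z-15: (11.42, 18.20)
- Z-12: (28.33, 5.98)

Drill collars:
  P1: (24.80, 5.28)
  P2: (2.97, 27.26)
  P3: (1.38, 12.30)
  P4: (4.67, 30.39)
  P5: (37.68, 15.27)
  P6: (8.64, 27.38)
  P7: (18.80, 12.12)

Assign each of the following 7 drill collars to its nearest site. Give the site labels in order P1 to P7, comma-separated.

P1 → Z-12 (d²=12.95)
P2 → Z-14 (d²=44.23)
P3 → Z-19 (d²=121.81)
P4 → Z-14 (d²=19.29)
P5 → Z-8 (d²=34.55)
P6 → Z-19 (d²=57.32)
P7 → Z-1 (d²=35.53)

Z-12, Z-14, Z-19, Z-14, Z-8, Z-19, Z-1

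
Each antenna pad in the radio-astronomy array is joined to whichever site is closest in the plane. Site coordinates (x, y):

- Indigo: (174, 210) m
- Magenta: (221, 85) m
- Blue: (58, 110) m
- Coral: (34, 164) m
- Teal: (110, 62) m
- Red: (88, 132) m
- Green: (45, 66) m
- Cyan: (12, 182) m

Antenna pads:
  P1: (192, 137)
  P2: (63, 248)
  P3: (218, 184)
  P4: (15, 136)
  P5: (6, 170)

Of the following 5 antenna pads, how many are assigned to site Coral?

1

P1 → Magenta
P2 → Cyan
P3 → Indigo
P4 → Coral
P5 → Cyan
1 of the 5 goes to Coral.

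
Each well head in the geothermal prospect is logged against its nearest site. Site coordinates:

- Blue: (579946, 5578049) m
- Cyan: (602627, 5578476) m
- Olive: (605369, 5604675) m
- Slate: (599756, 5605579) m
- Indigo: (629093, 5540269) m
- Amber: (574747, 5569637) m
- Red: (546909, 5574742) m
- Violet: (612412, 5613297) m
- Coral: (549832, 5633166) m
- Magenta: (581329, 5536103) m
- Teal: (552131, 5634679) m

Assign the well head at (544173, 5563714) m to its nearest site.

Squared distances to each site:
Blue: 1485199754.000; Cyan: 3634786760.000; Olive: 5422753937.000; Slate: 4842148114.000; Indigo: 7761074425.000; Amber: 969851405.000; Red: 129102480.000; Violet: 7115035010.000; Coral: 4855604585.000; Magenta: 2142935657.000; Teal: 5099360989.000.
Minimum at Red.

Red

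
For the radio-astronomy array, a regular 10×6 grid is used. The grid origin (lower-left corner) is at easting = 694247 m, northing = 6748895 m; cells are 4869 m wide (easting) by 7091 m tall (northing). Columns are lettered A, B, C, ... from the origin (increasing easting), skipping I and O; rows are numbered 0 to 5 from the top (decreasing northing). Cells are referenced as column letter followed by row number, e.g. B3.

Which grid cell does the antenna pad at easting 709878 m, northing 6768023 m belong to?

Column index: ⌊(709878 − 694247) / 4869⌋ = ⌊3.210⌋ = 3 → column D
Row offset from origin: ⌊(6768023 − 6748895) / 7091⌋ = ⌊2.698⌋ = 2 → row 3 (counted from top)

D3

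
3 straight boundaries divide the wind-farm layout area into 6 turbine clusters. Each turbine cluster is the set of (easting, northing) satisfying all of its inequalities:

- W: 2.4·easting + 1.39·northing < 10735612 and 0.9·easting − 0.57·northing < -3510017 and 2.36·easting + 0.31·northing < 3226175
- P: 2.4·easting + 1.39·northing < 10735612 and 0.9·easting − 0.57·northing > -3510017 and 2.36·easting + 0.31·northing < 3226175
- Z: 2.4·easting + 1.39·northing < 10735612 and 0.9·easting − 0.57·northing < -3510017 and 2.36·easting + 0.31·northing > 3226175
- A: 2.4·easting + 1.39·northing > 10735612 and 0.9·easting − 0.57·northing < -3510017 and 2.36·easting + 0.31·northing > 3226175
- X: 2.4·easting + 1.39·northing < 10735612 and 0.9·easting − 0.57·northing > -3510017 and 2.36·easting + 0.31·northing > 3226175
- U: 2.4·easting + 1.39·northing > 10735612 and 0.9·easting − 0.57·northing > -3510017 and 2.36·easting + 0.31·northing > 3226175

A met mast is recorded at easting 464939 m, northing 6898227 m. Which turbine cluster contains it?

2.4·464939 + 1.39·6898227 = 10704389.130, which is < 10735612
0.9·464939 − 0.57·6898227 = -3513544.290, which is < -3510017
2.36·464939 + 0.31·6898227 = 3235706.410, which is > 3226175
This sign pattern matches Z.

Z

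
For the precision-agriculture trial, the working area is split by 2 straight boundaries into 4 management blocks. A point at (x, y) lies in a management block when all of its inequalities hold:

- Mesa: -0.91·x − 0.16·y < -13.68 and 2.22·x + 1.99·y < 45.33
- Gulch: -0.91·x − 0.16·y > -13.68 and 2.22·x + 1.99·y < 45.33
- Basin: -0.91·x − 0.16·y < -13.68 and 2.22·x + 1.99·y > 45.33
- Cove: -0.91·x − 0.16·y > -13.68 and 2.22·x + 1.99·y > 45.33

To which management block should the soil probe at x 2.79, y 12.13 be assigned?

-0.91·2.79 − 0.16·12.13 = -4.480, which is > -13.68
2.22·2.79 + 1.99·12.13 = 30.332, which is < 45.33
This sign pattern matches Gulch.

Gulch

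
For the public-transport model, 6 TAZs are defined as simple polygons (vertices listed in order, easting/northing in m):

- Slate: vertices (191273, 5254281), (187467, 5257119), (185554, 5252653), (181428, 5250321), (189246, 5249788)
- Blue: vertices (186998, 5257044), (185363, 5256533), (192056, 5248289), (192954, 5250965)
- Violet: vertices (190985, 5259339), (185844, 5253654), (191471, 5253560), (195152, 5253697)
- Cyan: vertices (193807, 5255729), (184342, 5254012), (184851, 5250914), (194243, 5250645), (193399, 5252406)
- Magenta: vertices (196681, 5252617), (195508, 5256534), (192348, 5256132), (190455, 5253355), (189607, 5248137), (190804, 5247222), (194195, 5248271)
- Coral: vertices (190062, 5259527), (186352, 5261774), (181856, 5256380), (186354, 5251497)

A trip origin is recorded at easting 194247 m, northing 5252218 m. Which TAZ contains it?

Magenta

Cast a ray rightward from (194247, 5252218). For each polygon, the edges (by vertex number in listed order) whose endpoints lie on opposite sides of northing = 5252218, where each meets that height, and whether that is right or left of the point:
Slate: 3–4 at easting≈184784.4 (left), 5–1 at easting≈190342.3 (left) → 0 crossings.
Blue: 2–3 at easting≈188866.2 (left), 4–1 at easting≈191726.4 (left) → 0 crossings.
Violet: no edge straddles that height → 0 crossings.
Cyan: 2–3 at easting≈184636.8 (left), 4–5 at easting≈193489.1 (left) → 0 crossings.
Magenta: 4–5 at easting≈190270.2 (left), 7–1 at easting≈196452.8 (right) → 1 crossing.
Coral: 3–4 at easting≈185689.8 (left), 4–1 at easting≈186686.9 (left) → 0 crossings.
Only Magenta has an odd count, so the point is inside Magenta.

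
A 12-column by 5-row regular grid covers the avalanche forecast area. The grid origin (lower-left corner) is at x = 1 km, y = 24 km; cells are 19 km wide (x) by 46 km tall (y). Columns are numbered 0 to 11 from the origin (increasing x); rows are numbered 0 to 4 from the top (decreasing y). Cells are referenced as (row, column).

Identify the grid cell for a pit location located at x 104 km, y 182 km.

(1, 5)

Column index: ⌊(104 − 1) / 19⌋ = ⌊5.421⌋ = 5
Row offset from origin: ⌊(182 − 24) / 46⌋ = ⌊3.435⌋ = 3 → row 1 (counted from top)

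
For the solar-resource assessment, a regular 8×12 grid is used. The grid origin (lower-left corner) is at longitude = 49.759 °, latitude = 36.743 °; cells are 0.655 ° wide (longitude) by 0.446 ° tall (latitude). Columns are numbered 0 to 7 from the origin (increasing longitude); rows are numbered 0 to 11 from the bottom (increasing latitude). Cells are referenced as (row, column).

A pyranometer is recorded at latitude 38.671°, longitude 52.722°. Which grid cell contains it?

Column index: ⌊(52.722 − 49.759) / 0.655⌋ = ⌊4.524⌋ = 4
Row offset from origin: ⌊(38.671 − 36.743) / 0.446⌋ = ⌊4.323⌋ = 4 → row 4

(4, 4)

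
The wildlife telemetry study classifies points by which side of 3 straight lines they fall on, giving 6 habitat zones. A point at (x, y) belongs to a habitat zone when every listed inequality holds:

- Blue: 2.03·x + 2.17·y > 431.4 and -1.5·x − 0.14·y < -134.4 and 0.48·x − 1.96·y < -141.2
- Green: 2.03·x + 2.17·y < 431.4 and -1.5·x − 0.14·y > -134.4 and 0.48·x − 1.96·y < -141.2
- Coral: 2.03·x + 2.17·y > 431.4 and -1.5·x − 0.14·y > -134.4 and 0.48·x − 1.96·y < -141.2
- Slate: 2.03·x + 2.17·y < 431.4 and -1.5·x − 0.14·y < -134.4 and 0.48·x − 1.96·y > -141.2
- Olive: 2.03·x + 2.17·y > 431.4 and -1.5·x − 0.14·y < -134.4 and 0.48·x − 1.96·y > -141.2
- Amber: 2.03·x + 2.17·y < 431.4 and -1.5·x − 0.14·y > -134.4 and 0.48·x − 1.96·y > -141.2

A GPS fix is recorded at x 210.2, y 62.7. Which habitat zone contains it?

Olive

2.03·210.2 + 2.17·62.7 = 562.765, which is > 431.4
-1.5·210.2 − 0.14·62.7 = -324.078, which is < -134.4
0.48·210.2 − 1.96·62.7 = -21.996, which is > -141.2
This sign pattern matches Olive.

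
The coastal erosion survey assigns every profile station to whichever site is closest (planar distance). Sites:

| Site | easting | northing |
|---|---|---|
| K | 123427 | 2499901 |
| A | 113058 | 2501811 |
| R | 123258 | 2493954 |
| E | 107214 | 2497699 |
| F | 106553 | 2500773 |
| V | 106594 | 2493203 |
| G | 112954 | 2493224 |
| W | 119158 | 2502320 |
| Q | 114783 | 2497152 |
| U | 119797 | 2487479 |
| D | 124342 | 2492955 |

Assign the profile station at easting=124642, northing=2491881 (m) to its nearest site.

D

Squared distances to each site:
K: 65796625.000; A: 232793956.000; R: 6212785.000; E: 337584308.000; F: 406279585.000; V: 327477988.000; G: 138412993.000; W: 139046977.000; Q: 124983322.000; U: 42851629.000; D: 1243476.000.
Minimum at D.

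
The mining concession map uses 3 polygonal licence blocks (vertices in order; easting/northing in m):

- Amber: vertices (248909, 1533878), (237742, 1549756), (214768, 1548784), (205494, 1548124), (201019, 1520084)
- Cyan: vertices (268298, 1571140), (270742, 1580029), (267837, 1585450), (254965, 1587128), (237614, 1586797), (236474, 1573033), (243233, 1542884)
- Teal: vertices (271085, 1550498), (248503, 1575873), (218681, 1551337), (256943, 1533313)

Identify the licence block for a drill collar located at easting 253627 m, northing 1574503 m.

Cast a ray rightward from (253627, 1574503). For each polygon, the edges (by vertex number in listed order) whose endpoints lie on opposite sides of northing = 1574503, where each meets that height, and whether that is right or left of the point:
Amber: no edge straddles that height → 0 crossings.
Cyan: 1–2 at easting≈269222.6 (right), 5–6 at easting≈236595.8 (left) → 1 crossing.
Teal: 1–2 at easting≈249722.2 (left), 2–3 at easting≈246837.8 (left) → 0 crossings.
Only Cyan has an odd count, so the point is inside Cyan.

Cyan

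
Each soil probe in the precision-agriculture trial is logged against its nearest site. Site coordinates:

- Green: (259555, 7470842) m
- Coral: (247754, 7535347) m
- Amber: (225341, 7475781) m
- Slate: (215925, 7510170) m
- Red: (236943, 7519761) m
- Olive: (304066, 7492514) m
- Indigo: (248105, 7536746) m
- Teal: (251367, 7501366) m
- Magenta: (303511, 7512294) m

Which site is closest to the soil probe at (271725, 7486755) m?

Green

Squared distances to each site:
Green: 401332469.000; Coral: 2935791305.000; Amber: 2271904132.000; Slate: 3661902225.000; Red: 2299183560.000; Olive: 1079106362.000; Indigo: 3057004481.000; Teal: 627929485.000; Magenta: 1662590317.000.
Minimum at Green.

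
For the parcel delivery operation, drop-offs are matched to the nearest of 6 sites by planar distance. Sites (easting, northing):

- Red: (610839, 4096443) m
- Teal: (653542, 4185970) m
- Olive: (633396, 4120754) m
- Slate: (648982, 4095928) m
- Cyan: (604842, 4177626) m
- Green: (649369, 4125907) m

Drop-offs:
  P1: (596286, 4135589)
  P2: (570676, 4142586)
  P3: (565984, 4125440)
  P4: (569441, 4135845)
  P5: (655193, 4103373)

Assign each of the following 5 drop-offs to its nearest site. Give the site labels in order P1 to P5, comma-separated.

P1 → Olive (d²=1597229325.00)
P2 → Cyan (d²=2395117156.00)
P3 → Red (d²=2852797034.00)
P4 → Cyan (d²=2998882762.00)
P5 → Slate (d²=94004546.00)

Olive, Cyan, Red, Cyan, Slate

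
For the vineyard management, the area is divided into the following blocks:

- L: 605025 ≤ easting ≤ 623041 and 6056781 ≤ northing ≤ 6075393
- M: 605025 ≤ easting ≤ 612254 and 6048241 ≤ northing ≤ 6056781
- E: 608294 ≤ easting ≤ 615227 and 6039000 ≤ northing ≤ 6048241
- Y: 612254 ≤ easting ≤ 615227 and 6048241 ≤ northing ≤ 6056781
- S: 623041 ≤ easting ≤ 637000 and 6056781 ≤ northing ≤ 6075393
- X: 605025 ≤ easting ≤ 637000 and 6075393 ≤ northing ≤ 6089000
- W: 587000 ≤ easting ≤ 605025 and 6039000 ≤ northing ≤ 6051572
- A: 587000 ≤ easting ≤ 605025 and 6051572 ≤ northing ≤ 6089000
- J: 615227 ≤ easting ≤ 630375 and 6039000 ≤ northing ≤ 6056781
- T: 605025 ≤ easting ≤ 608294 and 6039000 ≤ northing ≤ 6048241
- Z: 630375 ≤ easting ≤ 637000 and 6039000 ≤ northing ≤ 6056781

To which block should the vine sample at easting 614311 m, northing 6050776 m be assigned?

Y

The point has easting = 614311 and northing = 6050776.
Only Y satisfies 612254 ≤ easting ≤ 615227 and 6048241 ≤ northing ≤ 6056781.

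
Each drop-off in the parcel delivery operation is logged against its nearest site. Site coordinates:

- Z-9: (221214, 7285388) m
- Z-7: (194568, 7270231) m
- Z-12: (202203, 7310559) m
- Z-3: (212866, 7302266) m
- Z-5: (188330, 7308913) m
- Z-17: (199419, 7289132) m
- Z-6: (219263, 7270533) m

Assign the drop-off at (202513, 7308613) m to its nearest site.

Squared distances to each site:
Z-9: 889128026.000; Z-7: 1536300949.000; Z-12: 3883016.000; Z-3: 147469018.000; Z-5: 201247489.000; Z-17: 389082197.000; Z-6: 1730648900.000.
Minimum at Z-12.

Z-12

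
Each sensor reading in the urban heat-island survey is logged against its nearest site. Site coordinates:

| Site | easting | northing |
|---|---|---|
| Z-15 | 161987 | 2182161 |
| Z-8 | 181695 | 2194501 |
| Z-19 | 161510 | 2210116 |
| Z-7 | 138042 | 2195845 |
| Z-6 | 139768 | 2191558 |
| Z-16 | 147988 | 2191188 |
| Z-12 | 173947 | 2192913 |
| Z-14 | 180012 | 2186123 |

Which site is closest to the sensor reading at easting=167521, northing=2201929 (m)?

Z-19

Squared distances to each site:
Z-15: 421398980.000; Z-8: 256077460.000; Z-19: 103159090.000; Z-7: 906026497.000; Z-6: 877786650.000; Z-16: 496907170.000; Z-12: 122581732.000; Z-14: 405854717.000.
Minimum at Z-19.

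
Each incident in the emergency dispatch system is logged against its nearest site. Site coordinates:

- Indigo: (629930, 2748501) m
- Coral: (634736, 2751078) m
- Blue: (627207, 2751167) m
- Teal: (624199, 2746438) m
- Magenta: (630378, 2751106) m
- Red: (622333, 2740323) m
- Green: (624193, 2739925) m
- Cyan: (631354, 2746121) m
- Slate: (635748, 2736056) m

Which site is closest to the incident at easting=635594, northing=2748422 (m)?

Squared distances to each site:
Indigo: 32087137.000; Coral: 7790500.000; Blue: 77876794.000; Teal: 133782281.000; Magenta: 34410512.000; Red: 241447922.000; Green: 202181810.000; Cyan: 23272201.000; Slate: 152941672.000.
Minimum at Coral.

Coral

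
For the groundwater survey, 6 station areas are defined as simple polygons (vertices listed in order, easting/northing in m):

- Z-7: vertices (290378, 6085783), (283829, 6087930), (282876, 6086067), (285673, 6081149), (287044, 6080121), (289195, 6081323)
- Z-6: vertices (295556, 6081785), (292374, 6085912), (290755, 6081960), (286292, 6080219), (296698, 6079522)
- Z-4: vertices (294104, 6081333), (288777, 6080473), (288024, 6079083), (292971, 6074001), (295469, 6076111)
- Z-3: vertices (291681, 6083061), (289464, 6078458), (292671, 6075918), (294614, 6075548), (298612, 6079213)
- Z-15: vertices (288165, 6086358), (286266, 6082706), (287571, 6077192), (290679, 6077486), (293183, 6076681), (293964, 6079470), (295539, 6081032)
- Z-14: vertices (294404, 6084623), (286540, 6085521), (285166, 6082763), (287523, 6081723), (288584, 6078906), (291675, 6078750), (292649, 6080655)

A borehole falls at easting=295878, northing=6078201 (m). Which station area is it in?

Cast a ray rightward from (295878, 6078201). For each polygon, the edges (by vertex number in listed order) whose endpoints lie on opposite sides of northing = 6078201, where each meets that height, and whether that is right or left of the point:
Z-7: no edge straddles that height → 0 crossings.
Z-6: no edge straddles that height → 0 crossings.
Z-4: 3–4 at easting≈288882.6 (left), 5–1 at easting≈294922.7 (left) → 0 crossings.
Z-3: 2–3 at easting≈289788.5 (left), 4–5 at easting≈297508.1 (right) → 1 crossing.
Z-15: 2–3 at easting≈287332.2 (left), 5–6 at easting≈293608.6 (left) → 0 crossings.
Z-14: no edge straddles that height → 0 crossings.
Only Z-3 has an odd count, so the point is inside Z-3.

Z-3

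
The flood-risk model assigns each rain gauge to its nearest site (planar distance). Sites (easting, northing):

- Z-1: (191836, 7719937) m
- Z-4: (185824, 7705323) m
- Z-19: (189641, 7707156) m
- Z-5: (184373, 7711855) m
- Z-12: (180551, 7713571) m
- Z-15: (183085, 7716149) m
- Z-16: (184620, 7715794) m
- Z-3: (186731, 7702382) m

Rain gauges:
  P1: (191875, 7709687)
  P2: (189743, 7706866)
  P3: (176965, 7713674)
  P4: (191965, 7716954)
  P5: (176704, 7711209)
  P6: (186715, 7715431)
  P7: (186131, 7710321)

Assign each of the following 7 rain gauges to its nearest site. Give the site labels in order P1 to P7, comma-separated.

P1 → Z-19 (d²=11396717.00)
P2 → Z-19 (d²=94504.00)
P3 → Z-12 (d²=12870005.00)
P4 → Z-1 (d²=8914930.00)
P5 → Z-12 (d²=20378453.00)
P6 → Z-16 (d²=4520794.00)
P7 → Z-5 (d²=5443720.00)

Z-19, Z-19, Z-12, Z-1, Z-12, Z-16, Z-5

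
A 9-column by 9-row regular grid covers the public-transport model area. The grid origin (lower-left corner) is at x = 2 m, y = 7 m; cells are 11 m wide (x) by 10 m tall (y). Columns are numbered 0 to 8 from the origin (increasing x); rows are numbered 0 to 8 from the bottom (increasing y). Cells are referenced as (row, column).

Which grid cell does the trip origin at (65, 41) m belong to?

(3, 5)

Column index: ⌊(65 − 2) / 11⌋ = ⌊5.727⌋ = 5
Row offset from origin: ⌊(41 − 7) / 10⌋ = ⌊3.400⌋ = 3 → row 3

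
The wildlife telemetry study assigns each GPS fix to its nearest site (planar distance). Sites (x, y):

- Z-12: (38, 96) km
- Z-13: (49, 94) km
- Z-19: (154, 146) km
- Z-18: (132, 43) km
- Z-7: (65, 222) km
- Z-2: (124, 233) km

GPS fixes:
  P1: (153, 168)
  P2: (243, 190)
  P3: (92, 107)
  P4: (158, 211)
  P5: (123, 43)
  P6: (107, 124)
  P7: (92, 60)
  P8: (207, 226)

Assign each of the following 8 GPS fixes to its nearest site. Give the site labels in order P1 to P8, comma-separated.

P1 → Z-19 (d²=485.00)
P2 → Z-19 (d²=9857.00)
P3 → Z-13 (d²=2018.00)
P4 → Z-2 (d²=1640.00)
P5 → Z-18 (d²=81.00)
P6 → Z-19 (d²=2693.00)
P7 → Z-18 (d²=1889.00)
P8 → Z-2 (d²=6938.00)

Z-19, Z-19, Z-13, Z-2, Z-18, Z-19, Z-18, Z-2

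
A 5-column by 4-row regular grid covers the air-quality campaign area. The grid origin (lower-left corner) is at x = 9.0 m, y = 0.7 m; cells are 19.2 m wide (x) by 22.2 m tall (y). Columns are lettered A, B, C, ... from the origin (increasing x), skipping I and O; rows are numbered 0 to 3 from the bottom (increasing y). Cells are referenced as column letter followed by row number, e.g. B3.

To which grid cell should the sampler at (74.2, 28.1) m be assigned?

D1

Column index: ⌊(74.2 − 9.0) / 19.2⌋ = ⌊3.396⌋ = 3 → column D
Row offset from origin: ⌊(28.1 − 0.7) / 22.2⌋ = ⌊1.234⌋ = 1 → row 1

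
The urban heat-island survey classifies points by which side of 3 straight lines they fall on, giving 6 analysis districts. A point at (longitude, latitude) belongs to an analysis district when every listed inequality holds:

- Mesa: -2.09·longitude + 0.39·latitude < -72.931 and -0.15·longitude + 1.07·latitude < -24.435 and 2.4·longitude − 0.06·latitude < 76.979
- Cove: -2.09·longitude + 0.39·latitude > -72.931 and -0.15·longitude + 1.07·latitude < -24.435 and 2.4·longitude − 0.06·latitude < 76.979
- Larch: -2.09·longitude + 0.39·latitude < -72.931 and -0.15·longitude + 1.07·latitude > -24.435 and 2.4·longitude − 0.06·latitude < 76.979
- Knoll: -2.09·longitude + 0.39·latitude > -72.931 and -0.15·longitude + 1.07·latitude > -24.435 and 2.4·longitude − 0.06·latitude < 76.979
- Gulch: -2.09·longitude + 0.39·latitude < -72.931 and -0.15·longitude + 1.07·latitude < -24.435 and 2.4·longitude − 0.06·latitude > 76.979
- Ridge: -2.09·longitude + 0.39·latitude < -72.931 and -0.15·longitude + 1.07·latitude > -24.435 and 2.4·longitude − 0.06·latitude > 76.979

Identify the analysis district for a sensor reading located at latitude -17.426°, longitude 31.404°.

Knoll

-2.09·31.404 + 0.39·-17.426 = -72.430, which is > -72.931
-0.15·31.404 + 1.07·-17.426 = -23.356, which is > -24.435
2.4·31.404 − 0.06·-17.426 = 76.415, which is < 76.979
This sign pattern matches Knoll.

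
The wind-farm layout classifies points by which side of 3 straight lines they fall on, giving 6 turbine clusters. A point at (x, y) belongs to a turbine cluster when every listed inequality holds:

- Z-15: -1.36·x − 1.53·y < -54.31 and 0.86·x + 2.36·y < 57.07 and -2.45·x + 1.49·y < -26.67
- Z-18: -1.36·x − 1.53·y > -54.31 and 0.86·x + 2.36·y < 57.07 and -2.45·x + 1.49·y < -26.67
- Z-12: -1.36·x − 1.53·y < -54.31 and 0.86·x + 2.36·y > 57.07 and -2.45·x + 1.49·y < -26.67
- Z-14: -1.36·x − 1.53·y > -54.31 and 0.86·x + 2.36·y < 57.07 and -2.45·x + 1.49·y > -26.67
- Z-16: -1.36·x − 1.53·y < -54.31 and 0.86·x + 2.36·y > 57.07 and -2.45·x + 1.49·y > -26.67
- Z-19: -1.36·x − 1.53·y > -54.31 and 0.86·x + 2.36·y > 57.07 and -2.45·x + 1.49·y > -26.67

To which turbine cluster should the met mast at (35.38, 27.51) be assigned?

-1.36·35.38 − 1.53·27.51 = -90.207, which is < -54.31
0.86·35.38 + 2.36·27.51 = 95.350, which is > 57.07
-2.45·35.38 + 1.49·27.51 = -45.691, which is < -26.67
This sign pattern matches Z-12.

Z-12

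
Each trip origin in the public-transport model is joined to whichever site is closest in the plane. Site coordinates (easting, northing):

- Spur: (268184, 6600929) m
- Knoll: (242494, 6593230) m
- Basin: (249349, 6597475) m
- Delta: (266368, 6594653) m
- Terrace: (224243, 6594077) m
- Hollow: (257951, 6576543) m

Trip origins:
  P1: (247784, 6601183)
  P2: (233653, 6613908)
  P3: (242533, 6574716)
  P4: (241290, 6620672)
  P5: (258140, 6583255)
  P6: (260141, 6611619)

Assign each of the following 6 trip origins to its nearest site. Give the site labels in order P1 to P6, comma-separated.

P1 → Basin (d²=16198489.00)
P2 → Terrace (d²=481816661.00)
P3 → Hollow (d²=241052653.00)
P4 → Basin (d²=603048290.00)
P5 → Hollow (d²=45086665.00)
P6 → Spur (d²=178965949.00)

Basin, Terrace, Hollow, Basin, Hollow, Spur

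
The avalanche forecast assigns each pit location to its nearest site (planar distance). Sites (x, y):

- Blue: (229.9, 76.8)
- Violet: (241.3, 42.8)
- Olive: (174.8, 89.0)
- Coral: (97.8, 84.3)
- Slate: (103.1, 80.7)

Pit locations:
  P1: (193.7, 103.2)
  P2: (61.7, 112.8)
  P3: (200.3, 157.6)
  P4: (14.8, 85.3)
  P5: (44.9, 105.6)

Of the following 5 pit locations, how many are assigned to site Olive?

P1 → Olive
P2 → Coral
P3 → Olive
P4 → Coral
P5 → Coral
2 of the 5 go to Olive.

2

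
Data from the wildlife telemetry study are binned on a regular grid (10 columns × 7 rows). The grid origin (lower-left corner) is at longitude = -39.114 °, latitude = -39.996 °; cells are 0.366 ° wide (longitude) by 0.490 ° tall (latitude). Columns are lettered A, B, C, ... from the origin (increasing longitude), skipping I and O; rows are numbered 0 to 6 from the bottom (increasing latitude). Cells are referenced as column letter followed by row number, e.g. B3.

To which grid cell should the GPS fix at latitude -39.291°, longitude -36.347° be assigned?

H1

Column index: ⌊(-36.347 − -39.114) / 0.366⌋ = ⌊7.560⌋ = 7 → column H
Row offset from origin: ⌊(-39.291 − -39.996) / 0.490⌋ = ⌊1.439⌋ = 1 → row 1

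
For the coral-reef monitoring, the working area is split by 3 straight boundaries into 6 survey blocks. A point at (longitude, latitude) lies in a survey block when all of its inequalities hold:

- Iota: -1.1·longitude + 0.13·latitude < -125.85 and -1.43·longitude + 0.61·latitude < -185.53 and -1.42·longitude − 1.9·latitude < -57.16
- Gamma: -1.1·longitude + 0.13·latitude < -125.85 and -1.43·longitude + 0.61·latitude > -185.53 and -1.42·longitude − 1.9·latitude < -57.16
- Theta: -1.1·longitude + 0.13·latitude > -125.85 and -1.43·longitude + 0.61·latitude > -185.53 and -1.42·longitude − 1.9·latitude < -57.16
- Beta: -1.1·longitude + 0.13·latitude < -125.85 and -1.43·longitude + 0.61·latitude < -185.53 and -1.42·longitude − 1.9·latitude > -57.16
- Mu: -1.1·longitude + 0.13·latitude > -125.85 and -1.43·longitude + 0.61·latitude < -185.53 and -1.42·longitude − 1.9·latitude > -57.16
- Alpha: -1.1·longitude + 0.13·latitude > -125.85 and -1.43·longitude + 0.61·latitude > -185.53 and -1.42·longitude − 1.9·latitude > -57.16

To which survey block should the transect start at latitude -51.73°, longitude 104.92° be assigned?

-1.1·104.92 + 0.13·-51.73 = -122.137, which is > -125.85
-1.43·104.92 + 0.61·-51.73 = -181.591, which is > -185.53
-1.42·104.92 − 1.9·-51.73 = -50.699, which is > -57.16
This sign pattern matches Alpha.

Alpha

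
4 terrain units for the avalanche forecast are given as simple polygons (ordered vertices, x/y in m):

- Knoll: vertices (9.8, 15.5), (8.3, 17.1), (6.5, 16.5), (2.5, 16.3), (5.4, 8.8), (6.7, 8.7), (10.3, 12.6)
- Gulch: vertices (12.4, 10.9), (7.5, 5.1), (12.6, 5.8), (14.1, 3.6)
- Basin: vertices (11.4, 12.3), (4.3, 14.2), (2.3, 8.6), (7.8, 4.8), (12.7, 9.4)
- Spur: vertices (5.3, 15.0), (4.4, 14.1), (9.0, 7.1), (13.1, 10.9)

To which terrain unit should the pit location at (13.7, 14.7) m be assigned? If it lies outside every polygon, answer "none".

Cast a ray rightward from (13.7, 14.7). For each polygon, the edges (by vertex number in listed order) whose endpoints lie on opposite sides of y = 14.7, where each meets that height, and whether that is right or left of the point:
Knoll: 4–5 at x≈3.12 (left), 7–1 at x≈9.94 (left) → 0 crossings.
Gulch: no edge straddles that height → 0 crossings.
Basin: no edge straddles that height → 0 crossings.
Spur: 1–2 at x≈5.00 (left), 4–1 at x≈5.87 (left) → 0 crossings.
All counts are even, so the point lies outside every listed polygon.

none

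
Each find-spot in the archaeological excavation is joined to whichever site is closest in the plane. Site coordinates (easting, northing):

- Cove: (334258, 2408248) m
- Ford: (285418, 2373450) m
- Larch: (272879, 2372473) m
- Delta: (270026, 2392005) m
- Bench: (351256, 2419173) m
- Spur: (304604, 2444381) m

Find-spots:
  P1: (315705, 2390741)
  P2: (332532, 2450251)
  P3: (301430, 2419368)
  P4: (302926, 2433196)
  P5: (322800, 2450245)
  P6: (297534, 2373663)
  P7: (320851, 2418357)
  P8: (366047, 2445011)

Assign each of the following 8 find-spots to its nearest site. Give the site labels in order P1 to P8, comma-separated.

P1 → Cove (d²=650708858.00)
P2 → Spur (d²=814430084.00)
P3 → Spur (d²=635724445.00)
P4 → Spur (d²=127919909.00)
P5 → Spur (d²=365480912.00)
P6 → Ford (d²=146842825.00)
P7 → Cove (d²=281939530.00)
P8 → Bench (d²=886375925.00)

Cove, Spur, Spur, Spur, Spur, Ford, Cove, Bench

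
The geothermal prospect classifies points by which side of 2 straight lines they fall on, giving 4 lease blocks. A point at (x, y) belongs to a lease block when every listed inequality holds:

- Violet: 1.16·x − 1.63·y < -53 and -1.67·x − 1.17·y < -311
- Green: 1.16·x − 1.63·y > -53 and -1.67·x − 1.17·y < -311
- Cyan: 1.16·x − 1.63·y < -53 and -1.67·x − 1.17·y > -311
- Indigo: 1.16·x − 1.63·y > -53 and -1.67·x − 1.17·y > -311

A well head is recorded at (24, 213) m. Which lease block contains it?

Cyan

1.16·24 − 1.63·213 = -319.350, which is < -53
-1.67·24 − 1.17·213 = -289.290, which is > -311
This sign pattern matches Cyan.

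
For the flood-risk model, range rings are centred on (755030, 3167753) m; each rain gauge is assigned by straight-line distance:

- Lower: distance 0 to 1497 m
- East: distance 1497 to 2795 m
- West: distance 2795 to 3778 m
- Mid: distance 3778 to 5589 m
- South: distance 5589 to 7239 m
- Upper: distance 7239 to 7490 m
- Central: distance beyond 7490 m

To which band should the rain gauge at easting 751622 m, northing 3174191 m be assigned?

Distance = √((751622−755030)² + (3174191−3167753)²) = √(11614464.000 + 41447844.000) = 7284.388 m.
7239 ≤ 7284.388 < 7490 → Upper.

Upper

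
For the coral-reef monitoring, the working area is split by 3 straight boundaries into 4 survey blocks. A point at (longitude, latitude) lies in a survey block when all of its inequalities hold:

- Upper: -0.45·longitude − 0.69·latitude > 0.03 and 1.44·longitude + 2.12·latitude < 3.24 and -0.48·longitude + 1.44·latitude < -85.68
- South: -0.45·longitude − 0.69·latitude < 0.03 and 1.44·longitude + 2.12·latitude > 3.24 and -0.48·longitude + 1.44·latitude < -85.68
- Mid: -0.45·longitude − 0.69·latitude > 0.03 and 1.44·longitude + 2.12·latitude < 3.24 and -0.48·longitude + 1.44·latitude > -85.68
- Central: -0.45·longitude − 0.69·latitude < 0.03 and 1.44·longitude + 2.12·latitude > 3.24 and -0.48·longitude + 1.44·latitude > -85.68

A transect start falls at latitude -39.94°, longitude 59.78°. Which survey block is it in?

Upper

-0.45·59.78 − 0.69·-39.94 = 0.658, which is > 0.03
1.44·59.78 + 2.12·-39.94 = 1.410, which is < 3.24
-0.48·59.78 + 1.44·-39.94 = -86.208, which is < -85.68
This sign pattern matches Upper.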